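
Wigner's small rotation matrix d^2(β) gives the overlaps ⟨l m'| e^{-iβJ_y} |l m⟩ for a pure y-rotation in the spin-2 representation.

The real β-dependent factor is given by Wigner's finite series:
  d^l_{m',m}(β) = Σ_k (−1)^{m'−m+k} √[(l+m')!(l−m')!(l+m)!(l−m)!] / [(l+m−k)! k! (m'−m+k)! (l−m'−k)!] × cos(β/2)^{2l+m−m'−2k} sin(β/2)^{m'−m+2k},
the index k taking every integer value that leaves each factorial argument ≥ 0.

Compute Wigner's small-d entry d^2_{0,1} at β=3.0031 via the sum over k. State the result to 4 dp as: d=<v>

d^2_{0,1}(β=3.0031) via Wigner's sum:
With c≡cos(β/2)=0.069191 and s≡sin(β/2)=0.997603, N=[2·2·6·1]^{1/2}=4.898979
k: max(0,(1)−(0))=1 … min(2+(1),2−(0))=2
  k=1: (−1)^0·4.8990/(2)·0.0692^3·0.9976^1 = +0.000809
  k=2: (−1)^1·4.8990/(2)·0.0692^1·0.9976^3 = -0.168267
d^2_{0,1}(3.0031) = +0.000809 -0.168267 = -0.167458

d=-0.1675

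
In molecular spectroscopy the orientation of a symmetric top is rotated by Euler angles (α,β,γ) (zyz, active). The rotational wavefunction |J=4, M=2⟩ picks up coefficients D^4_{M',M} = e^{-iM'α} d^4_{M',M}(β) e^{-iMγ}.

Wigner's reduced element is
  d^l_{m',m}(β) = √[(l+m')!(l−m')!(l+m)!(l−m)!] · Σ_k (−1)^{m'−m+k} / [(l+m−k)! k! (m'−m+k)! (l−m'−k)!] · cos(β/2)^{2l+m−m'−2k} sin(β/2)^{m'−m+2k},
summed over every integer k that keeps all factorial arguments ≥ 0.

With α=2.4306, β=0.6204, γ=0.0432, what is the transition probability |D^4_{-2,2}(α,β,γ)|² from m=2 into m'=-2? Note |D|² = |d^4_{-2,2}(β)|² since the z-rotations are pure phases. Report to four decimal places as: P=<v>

P=0.0097

Split into d^4_{-2,2}(β=0.6204) × two z-phases.
Half-angle: c=0.952273, s=0.305249. N=√(2·720·720·2)=1440.000000
The bounds max(0,m−m')=4 and min(l+m,l−m')=6 give 3 terms
  k=4: (−1)^0·1440.0000/(96)·0.9523^4·0.3052^4 = +0.107091
  k=5: (−1)^1·1440.0000/(120)·0.9523^2·0.3052^6 = -0.008803
  k=6: (−1)^2·1440.0000/(1440)·0.9523^0·0.3052^8 = +0.000075
d^4_{-2,2}(0.6204) = +0.107091 -0.008803 +0.000075 = +0.098364
|D^4_{-2,2}|² = |d^4_{-2,2}(β)|² = (+0.098364)² = 0.009675 (the z-rotation phases have unit modulus)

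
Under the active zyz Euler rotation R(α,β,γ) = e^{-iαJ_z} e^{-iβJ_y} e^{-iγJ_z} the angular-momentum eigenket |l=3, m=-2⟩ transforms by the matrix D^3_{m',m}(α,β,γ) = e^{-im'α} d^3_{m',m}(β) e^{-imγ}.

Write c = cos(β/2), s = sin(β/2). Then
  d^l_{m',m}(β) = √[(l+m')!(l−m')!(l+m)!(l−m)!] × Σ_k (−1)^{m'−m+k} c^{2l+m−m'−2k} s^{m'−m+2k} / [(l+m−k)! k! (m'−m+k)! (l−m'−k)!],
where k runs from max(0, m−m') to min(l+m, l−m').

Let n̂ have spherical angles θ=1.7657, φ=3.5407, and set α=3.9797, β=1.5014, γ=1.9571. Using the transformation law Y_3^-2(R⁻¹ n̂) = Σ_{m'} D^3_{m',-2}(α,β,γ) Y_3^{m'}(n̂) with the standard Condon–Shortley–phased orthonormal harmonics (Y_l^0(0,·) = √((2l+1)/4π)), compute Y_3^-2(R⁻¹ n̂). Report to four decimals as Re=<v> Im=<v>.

Re=0.2018 Im=-0.0679

Need the full column D^3_{m',-2} for m'=−3..3 at α=3.9797, β=1.5014, γ=1.9571.
cos(β/2)=0.731212, sin(β/2)=0.682151
d^3_{-3,-2}: single k=1 term ⇒ +0.349278;  D = -0.345596-0.050584i
d^3_{-2,-2}: k∈[0..1] ⇒ +0.152847 -0.665124 = -0.512277;  D = -0.394187+0.327177i
d^3_{-1,-2}: k∈[0..1] ⇒ -0.450916 +0.784875 = +0.333959;  D = -0.013328+0.333693i
d^3_{0,-2}: k∈[0..1] ⇒ +0.728607 -0.634115 = +0.094492;  D = -0.067665-0.065956i
d^3_{1,-2}: k∈[0..1] ⇒ -0.784875 +0.341543 = -0.443332;  D = -0.442381+0.029017i
d^3_{2,-2}: k∈[0..1] ⇒ +0.578865 -0.100759 = +0.478107;  D = -0.295843+0.375584i
d^3_{3,-2}: single k=0 term ⇒ -0.264558;  D = +0.044998+0.260703i
Y_3^{m'}(θ=1.7657,φ=3.5407) and Σ D·Y over m':
  (-0.3456-0.0506i)·(-0.1437+0.3668i)  (-0.3942+0.3272i)·(-0.1330+0.1364i)  (-0.0133+0.3337i)·(+0.2374-0.1001i)  (-0.0677-0.0660i)·(+0.2033+0.0000i)  (-0.4424+0.0290i)·(-0.2374-0.1001i)  (-0.2958+0.3756i)·(-0.1330-0.1364i)  (+0.0450+0.2607i)·(+0.1437+0.3668i)
Y_3^-2(R⁻¹ n̂) = +0.201819-0.067855i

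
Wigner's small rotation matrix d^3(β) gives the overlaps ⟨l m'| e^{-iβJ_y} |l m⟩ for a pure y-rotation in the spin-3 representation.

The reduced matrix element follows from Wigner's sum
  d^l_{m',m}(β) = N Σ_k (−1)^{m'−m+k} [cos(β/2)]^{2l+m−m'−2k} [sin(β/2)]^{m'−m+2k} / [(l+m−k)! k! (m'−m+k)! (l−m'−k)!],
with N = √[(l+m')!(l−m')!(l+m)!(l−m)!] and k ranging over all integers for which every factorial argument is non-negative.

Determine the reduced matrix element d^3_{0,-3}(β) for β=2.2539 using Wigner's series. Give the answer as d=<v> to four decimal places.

d^3_{0,-3}(β=2.2539) via Wigner's sum:
Half-angle: c=0.429416, s=0.903107. N=√(6·6·1·720)=160.996894
k∈{0} keeps every argument non-negative
  k=0: (−1)^3·160.9969/(36)·0.4294^3·0.9031^3 = -0.260836
d^3_{0,-3}(2.2539) = -0.260836

d=-0.2608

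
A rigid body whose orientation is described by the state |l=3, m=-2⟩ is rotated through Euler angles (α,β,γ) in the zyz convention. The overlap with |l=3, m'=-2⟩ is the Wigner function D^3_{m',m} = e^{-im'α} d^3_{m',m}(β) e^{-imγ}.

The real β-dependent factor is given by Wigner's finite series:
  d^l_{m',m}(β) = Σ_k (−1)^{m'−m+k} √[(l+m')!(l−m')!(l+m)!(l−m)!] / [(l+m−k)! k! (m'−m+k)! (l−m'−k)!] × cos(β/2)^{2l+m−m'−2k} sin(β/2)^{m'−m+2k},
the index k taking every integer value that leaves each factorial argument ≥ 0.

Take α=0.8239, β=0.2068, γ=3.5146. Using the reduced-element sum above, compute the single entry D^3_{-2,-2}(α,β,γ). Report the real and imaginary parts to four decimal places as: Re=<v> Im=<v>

D^3_{-2,-2}(0.8239,0.2068,3.5146) = e^{-i·-2·0.8239}·d^3_{-2,-2}(0.2068)·e^{-i·-2·3.5146}. Compute d first:
c=cos(0.2068/2)=0.994659, s=sin(0.2068/2)=0.103216; N=√[1·120·1·120]=120.000000
k∈{0,1} keeps every argument non-negative
  k=0: (−1)^0·120.0000/(120)·0.9947^6·0.1032^0 = +0.968379
  k=1: (−1)^1·120.0000/(24)·0.9947^4·0.1032^2 = -0.052139
d^3_{-2,-2}(0.2068) = +0.968379 -0.052139 = +0.916240
D = (-0.076928+0.997037i)·(+0.916240)·(+0.734400+0.678717i) = -0.671789+0.623054i

Re=-0.6718 Im=0.6231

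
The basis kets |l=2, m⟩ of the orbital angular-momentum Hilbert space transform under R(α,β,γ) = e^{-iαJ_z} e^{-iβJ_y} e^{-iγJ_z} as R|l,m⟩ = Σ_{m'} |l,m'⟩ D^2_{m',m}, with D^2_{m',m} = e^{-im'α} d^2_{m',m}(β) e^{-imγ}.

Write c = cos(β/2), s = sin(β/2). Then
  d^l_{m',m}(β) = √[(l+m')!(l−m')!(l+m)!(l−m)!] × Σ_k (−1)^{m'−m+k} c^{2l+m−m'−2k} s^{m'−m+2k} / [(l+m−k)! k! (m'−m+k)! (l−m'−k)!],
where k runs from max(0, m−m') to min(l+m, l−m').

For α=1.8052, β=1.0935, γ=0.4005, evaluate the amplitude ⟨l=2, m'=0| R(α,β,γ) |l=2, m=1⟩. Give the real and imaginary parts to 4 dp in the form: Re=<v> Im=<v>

Re=0.4602 Im=-0.1948

D^2_{0,1}(1.8052,1.0935,0.4005) = e^{-i·0·1.8052}·d^2_{0,1}(1.0935)·e^{-i·1·0.4005}. Compute d first:
With c≡cos(β/2)=0.854219 and s≡sin(β/2)=0.519914, N=[2·2·6·1]^{1/2}=4.898979
Admissible k: 1..2 (factorial args all ≥0)
  k=1: (−1)^0·4.8990/(2)·0.8542^3·0.5199^1 = +0.793806
  k=2: (−1)^1·4.8990/(2)·0.8542^1·0.5199^3 = -0.294062
d^2_{0,1}(1.0935) = +0.793806 -0.294062 = +0.499744
Attach z-rotation phases: D = e^{-i(0)(1.8052)}·(+0.499744)·e^{-i(1)(0.4005)} = +0.460197-0.194840i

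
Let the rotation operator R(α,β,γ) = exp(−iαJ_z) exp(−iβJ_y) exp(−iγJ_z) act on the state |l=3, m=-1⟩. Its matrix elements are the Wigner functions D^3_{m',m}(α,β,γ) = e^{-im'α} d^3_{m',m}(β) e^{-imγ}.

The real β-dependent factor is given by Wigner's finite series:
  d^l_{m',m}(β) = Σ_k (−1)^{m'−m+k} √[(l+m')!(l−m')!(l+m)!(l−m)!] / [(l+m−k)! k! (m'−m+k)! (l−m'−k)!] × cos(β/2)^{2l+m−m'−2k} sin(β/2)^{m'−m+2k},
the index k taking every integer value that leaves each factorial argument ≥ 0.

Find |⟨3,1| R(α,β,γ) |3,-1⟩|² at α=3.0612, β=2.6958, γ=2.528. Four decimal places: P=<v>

First d^3_{1,-1}(β=2.6958), then the phase factors e^{-i(1)α} and e^{-i(-1)γ}:
With c≡cos(β/2)=0.221055 and s≡sin(β/2)=0.975261, N=[24·2·2·24]^{1/2}=48.000000
Admissible k: 0..2 (factorial args all ≥0)
  k=0: (−1)^2·48.0000/(8)·0.2211^4·0.9753^2 = +0.013627
  k=1: (−1)^3·48.0000/(6)·0.2211^2·0.9753^4 = -0.353651
  k=2: (−1)^4·48.0000/(48)·0.2211^0·0.9753^6 = +0.860451
d^3_{1,-1}(2.6958) = +0.013627 -0.353651 +0.860451 = +0.520426
|D^3_{1,-1}|² = |d^3_{1,-1}(β)|² = (+0.520426)² = 0.270843 (the z-rotation phases have unit modulus)

P=0.2708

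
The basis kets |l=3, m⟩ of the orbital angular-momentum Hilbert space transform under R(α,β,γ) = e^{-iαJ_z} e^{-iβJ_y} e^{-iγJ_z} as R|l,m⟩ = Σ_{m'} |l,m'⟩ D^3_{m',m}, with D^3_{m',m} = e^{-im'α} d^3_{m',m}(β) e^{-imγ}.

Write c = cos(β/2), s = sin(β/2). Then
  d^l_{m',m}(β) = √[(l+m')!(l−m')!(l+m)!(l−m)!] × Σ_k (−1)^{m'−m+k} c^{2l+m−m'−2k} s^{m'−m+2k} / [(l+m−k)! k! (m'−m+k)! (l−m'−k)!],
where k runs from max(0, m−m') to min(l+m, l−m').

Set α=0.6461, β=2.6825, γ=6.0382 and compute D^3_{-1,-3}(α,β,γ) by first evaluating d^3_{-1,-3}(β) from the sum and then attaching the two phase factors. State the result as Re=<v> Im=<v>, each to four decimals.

Re=0.0098 Im=-0.0009

First d^3_{-1,-3}(β=2.6825), then the phase factors e^{-i(-1)α} and e^{-i(-3)γ}:
Half-angle: c=0.227536, s=0.973770. N=√(2·24·1·720)=185.903201
k∈{0} keeps every argument non-negative
  k=0: (−1)^2·185.9032/(48)·0.2275^4·0.9738^2 = +0.009844
d^3_{-1,-3}(2.6825) = +0.009844
Phases: e^{-i·(-1)·0.6461}=+0.798438+0.602077i, e^{-i·(-3)·6.0382}=+0.741860-0.670554i ⇒ D=+0.009805-0.000874i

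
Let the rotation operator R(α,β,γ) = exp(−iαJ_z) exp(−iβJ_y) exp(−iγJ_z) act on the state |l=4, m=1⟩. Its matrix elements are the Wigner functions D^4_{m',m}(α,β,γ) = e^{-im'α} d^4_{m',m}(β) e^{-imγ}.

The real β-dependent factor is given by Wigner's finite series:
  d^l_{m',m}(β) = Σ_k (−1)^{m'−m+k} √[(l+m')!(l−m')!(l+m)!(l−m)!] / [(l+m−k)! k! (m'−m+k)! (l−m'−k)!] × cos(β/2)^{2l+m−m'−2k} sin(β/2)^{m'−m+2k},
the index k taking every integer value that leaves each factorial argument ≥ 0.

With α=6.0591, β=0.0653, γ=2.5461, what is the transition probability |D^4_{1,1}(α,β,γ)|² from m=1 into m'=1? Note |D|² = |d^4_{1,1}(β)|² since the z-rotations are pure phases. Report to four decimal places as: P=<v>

D^4_{1,1}(6.0591,0.0653,2.5461) = e^{-i·1·6.0591}·d^4_{1,1}(0.0653)·e^{-i·1·2.5461}. Compute d first:
With c≡cos(β/2)=0.999467 and s≡sin(β/2)=0.032644, N=[120·6·120·6]^{1/2}=720.000000
The bounds max(0,m−m')=0 and min(l+m,l−m')=3 give 4 terms
  k=0: (−1)^0·720.0000/(720)·0.9995^8·0.0326^0 = +0.995744
  k=1: (−1)^1·720.0000/(48)·0.9995^6·0.0326^2 = -0.015934
  k=2: (−1)^2·720.0000/(24)·0.9995^4·0.0326^4 = +0.000034
  k=3: (−1)^3·720.0000/(72)·0.9995^2·0.0326^6 = -0.000000
d^4_{1,1}(0.0653) = +0.995744 -0.015934 +0.000034 -0.000000 = +0.979845
|D^4_{1,1}|² = |d^4_{1,1}(β)|² = (+0.979845)² = 0.960095 (the z-rotation phases have unit modulus)

P=0.9601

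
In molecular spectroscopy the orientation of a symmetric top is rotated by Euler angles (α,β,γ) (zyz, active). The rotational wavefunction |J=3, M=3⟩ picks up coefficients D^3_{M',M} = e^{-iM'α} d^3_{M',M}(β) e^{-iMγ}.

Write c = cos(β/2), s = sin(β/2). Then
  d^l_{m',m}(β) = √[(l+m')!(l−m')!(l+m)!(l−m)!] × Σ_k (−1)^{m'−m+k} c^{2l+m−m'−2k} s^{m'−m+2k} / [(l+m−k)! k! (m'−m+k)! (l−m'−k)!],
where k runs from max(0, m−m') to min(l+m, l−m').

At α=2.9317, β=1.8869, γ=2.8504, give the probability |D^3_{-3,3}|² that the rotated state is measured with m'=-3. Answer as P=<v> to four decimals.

P=0.0793

Split into d^3_{-3,3}(β=1.8869) × two z-phases.
Half-angle: c=0.586998, s=0.809588. N=√(1·720·720·1)=720.000000
Admissible k: 6..6 (factorial args all ≥0)
  k=6: (−1)^0·720.0000/(720)·0.5870^0·0.8096^6 = +0.281569
d^3_{-3,3}(1.8869) = +0.281569
|D^3_{-3,3}|² = |d^3_{-3,3}(β)|² = (+0.281569)² = 0.079281 (the z-rotation phases have unit modulus)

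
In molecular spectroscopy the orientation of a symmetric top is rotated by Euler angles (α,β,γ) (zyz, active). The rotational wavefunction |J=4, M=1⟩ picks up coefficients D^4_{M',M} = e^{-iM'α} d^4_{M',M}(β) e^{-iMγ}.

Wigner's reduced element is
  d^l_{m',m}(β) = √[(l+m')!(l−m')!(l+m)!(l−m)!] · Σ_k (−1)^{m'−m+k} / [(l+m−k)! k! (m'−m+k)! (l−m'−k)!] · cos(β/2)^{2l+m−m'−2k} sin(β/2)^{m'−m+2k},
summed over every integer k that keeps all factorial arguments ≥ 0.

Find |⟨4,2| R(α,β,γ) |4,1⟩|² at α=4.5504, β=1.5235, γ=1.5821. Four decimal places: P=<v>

First d^4_{2,1}(β=1.5235), then the phase factors e^{-i(2)α} and e^{-i(1)γ}:
With c≡cos(β/2)=0.723629 and s≡sin(β/2)=0.690189, N=[720·2·120·6]^{1/2}=1018.233765
k: max(0,(1)−(2))=0 … min(4+(1),4−(2))=2
  k=0: (−1)^1·1018.2338/(240)·0.7236^7·0.6902^1 = -0.304241
  k=1: (−1)^2·1018.2338/(48)·0.7236^5·0.6902^3 = +1.383856
  k=2: (−1)^3·1018.2338/(72)·0.7236^3·0.6902^5 = -0.839273
d^4_{2,1}(1.5235) = -0.304241 +1.383856 -0.839273 = +0.240342
|D^4_{2,1}|² = |d^4_{2,1}(β)|² = (+0.240342)² = 0.057764 (the z-rotation phases have unit modulus)

P=0.0578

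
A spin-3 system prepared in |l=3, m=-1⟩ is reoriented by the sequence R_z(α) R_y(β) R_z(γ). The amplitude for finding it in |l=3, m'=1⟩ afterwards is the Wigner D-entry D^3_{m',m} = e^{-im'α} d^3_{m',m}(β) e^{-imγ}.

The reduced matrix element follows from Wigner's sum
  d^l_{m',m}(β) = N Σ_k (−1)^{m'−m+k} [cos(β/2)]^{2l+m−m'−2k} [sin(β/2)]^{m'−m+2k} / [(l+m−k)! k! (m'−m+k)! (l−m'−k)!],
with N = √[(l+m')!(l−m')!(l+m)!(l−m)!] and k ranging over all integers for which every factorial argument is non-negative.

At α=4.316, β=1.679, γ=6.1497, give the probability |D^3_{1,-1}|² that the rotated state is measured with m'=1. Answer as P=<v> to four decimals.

First d^3_{1,-1}(β=1.679), then the phase factors e^{-i(1)α} and e^{-i(-1)γ}:
With c≡cos(β/2)=0.667835 and s≡sin(β/2)=0.744309, N=[24·2·2·24]^{1/2}=48.000000
k: max(0,(-1)−(1))=0 … min(3+(-1),3−(1))=2
  k=0: (−1)^2·48.0000/(8)·0.6678^4·0.7443^2 = +0.661203
  k=1: (−1)^3·48.0000/(6)·0.6678^2·0.7443^4 = -1.095071
  k=2: (−1)^4·48.0000/(48)·0.6678^0·0.7443^6 = +0.170028
d^3_{1,-1}(1.679) = +0.661203 -1.095071 +0.170028 = -0.263839
|D^3_{1,-1}|² = |d^3_{1,-1}(β)|² = (-0.263839)² = 0.069611 (the z-rotation phases have unit modulus)

P=0.0696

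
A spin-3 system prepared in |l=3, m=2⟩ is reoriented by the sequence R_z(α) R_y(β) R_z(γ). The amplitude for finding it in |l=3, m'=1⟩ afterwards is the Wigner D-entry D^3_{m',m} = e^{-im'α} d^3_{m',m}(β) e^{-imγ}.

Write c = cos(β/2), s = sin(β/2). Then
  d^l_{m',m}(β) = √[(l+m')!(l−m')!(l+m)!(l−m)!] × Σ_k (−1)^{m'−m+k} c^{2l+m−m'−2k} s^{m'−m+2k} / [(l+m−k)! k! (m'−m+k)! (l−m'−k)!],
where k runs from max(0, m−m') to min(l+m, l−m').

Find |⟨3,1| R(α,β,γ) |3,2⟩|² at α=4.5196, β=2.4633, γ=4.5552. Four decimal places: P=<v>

P=0.0335

Split into d^3_{1,2}(β=2.4633) × two z-phases.
With c≡cos(β/2)=0.332682 and s≡sin(β/2)=0.943039, N=[24·2·120·1]^{1/2}=75.894664
k: max(0,(2)−(1))=1 … min(3+(2),3−(1))=2
  k=1: (−1)^0·75.8947/(24)·0.3327^5·0.9430^1 = +0.012153
  k=2: (−1)^1·75.8947/(12)·0.3327^3·0.9430^3 = -0.195302
d^3_{1,2}(2.4633) = +0.012153 -0.195302 = -0.183150
|D^3_{1,2}|² = |d^3_{1,2}(β)|² = (-0.183150)² = 0.033544 (the z-rotation phases have unit modulus)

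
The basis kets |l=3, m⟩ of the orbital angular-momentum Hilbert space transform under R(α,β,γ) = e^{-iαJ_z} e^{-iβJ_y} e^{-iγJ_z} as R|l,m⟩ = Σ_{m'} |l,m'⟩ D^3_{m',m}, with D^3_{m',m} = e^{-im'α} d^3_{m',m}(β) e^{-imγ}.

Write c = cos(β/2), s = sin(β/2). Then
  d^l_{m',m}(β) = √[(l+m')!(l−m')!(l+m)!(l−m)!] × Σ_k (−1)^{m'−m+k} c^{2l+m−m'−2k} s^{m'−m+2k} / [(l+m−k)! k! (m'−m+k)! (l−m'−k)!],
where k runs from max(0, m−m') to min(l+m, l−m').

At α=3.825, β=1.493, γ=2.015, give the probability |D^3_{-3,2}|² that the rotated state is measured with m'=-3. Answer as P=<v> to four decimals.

First d^3_{-3,2}(β=1.493), then the phase factors e^{-i(-3)α} and e^{-i(2)γ}:
c=cos(1.493/2)=0.734070, s=sin(1.493/2)=0.679074; N=√[1·720·120·1]=293.938769
k∈{5} keeps every argument non-negative
  k=5: (−1)^0·293.9388/(120)·0.7341^1·0.6791^5 = +0.259656
d^3_{-3,2}(1.493) = +0.259656
|D^3_{-3,2}|² = |d^3_{-3,2}(β)|² = (+0.259656)² = 0.067421 (the z-rotation phases have unit modulus)

P=0.0674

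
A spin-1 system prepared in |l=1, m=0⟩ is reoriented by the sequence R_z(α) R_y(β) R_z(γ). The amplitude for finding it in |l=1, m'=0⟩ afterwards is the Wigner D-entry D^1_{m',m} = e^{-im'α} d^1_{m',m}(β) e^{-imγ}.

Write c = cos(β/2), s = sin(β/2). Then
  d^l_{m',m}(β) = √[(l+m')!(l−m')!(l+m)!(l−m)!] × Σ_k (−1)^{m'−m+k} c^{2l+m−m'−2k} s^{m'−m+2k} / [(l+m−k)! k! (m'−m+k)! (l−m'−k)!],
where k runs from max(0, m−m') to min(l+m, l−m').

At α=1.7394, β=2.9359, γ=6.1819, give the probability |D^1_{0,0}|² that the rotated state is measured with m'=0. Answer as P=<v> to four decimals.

P=0.9583

D^1_{0,0}(1.7394,2.9359,6.1819) = e^{-i·0·1.7394}·d^1_{0,0}(2.9359)·e^{-i·0·6.1819}. Compute d first:
With c≡cos(β/2)=0.102665 and s≡sin(β/2)=0.994716, N=[1·1·1·1]^{1/2}=1.000000
k: max(0,(0)−(0))=0 … min(1+(0),1−(0))=1
  k=0: (−1)^0·1.0000/(1)·0.1027^2·0.9947^0 = +0.010540
  k=1: (−1)^1·1.0000/(1)·0.1027^0·0.9947^2 = -0.989460
d^1_{0,0}(2.9359) = +0.010540 -0.989460 = -0.978920
|D^1_{0,0}|² = |d^1_{0,0}(β)|² = (-0.978920)² = 0.958284 (the z-rotation phases have unit modulus)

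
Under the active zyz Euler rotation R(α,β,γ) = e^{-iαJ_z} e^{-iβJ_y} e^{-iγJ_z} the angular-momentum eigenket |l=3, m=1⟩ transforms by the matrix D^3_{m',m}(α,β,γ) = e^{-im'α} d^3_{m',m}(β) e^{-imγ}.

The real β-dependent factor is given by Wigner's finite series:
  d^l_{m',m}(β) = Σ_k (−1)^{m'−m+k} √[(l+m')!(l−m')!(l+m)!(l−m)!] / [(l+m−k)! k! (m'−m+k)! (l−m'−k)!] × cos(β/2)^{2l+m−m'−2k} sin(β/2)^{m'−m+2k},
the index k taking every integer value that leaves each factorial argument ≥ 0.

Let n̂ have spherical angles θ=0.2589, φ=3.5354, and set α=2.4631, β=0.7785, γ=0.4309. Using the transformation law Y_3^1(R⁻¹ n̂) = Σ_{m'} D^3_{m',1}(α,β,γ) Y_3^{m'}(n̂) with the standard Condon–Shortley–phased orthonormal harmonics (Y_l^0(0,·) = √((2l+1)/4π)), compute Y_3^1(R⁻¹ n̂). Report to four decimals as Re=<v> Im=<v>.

Re=0.2863 Im=-0.2913

Need the full column D^3_{m',1} for m'=−3..3 at α=2.4631, β=0.7785, γ=0.4309.
cos(β/2)=0.925194, sin(β/2)=0.379495
d^3_{-3,1}: single k=4 term ⇒ +0.068760;  D = +0.053672+0.042979i
d^3_{-2,1}: k∈[3..4] ⇒ +0.273744 -0.023028 = +0.250716;  D = -0.054001-0.244831i
d^3_{-1,1}: k∈[2..4] ⇒ +0.633131 -0.142029 +0.002987 = +0.494089;  D = -0.219971+0.442421i
d^3_{0,1}: k∈[1..3] ⇒ +0.891169 -0.449808 +0.025226 = +0.466587;  D = +0.423937-0.194888i
d^3_{1,1}: k∈[0..2] ⇒ +0.627186 -0.844175 +0.106522 = -0.110466;  D = +0.107098+0.027072i
d^3_{2,1}: k∈[0..1] ⇒ -0.813522 +0.273744 = -0.539778;  D = -0.324389-0.431430i
d^3_{3,1}: single k=0 term ⇒ +0.408684;  D = +0.013803-0.408451i
Y_3^{m'}(θ=0.2589,φ=3.5354) and Σ D·Y over m':
  (+0.0537+0.0430i)·(-0.0027+0.0065i)  (-0.0540-0.2448i)·(+0.0457-0.0459i)  (-0.2200+0.4424i)·(-0.2806+0.1166i)  (+0.4239-0.1949i)·(+0.6033+0.0000i)  (+0.1071+0.0271i)·(+0.2806+0.1166i)  (-0.3244-0.4314i)·(+0.0457+0.0459i)  (+0.0138-0.4085i)·(+0.0027+0.0065i)
Y_3^1(R⁻¹ n̂) = +0.286313-0.291334i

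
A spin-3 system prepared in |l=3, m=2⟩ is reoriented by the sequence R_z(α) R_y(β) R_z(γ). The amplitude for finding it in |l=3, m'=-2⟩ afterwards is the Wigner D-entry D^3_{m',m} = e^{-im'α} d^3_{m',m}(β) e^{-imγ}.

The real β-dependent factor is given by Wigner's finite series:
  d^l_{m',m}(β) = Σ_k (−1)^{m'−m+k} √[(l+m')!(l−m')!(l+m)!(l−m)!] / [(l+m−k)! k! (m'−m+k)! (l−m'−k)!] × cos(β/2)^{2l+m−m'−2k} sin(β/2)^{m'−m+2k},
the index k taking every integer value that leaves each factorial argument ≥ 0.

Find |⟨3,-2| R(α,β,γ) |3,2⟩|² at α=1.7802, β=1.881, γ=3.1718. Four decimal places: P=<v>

First d^3_{-2,2}(β=1.881), then the phase factors e^{-i(-2)α} and e^{-i(2)γ}:
With c≡cos(β/2)=0.589384 and s≡sin(β/2)=0.807853, N=[1·120·120·1]^{1/2}=120.000000
Admissible k: 4..5 (factorial args all ≥0)
  k=4: (−1)^0·120.0000/(24)·0.5894^2·0.8079^4 = +0.739769
  k=5: (−1)^1·120.0000/(120)·0.5894^0·0.8079^6 = -0.277967
d^3_{-2,2}(1.881) = +0.739769 -0.277967 = +0.461802
|D^3_{-2,2}|² = |d^3_{-2,2}(β)|² = (+0.461802)² = 0.213261 (the z-rotation phases have unit modulus)

P=0.2133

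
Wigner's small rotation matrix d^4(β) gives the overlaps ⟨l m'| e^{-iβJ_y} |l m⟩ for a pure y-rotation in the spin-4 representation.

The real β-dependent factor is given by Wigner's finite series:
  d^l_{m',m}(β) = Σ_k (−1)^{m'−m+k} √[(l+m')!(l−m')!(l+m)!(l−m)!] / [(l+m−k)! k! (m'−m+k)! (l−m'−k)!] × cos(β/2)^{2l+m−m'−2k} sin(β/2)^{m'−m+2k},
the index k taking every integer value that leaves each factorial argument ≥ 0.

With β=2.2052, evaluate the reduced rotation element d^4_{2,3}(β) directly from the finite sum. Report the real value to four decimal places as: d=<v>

d^4_{2,3}(β=2.2052) via Wigner's sum:
Half-angle: c=0.451277, s=0.892384. N=√(720·2·5040·1)=2693.993318
k: max(0,(3)−(2))=1 … min(4+(3),4−(2))=2
  k=1: (−1)^0·2693.9933/(720)·0.4513^7·0.8924^1 = +0.012727
  k=2: (−1)^1·2693.9933/(240)·0.4513^5·0.8924^3 = -0.149299
d^4_{2,3}(2.2052) = +0.012727 -0.149299 = -0.136573

d=-0.1366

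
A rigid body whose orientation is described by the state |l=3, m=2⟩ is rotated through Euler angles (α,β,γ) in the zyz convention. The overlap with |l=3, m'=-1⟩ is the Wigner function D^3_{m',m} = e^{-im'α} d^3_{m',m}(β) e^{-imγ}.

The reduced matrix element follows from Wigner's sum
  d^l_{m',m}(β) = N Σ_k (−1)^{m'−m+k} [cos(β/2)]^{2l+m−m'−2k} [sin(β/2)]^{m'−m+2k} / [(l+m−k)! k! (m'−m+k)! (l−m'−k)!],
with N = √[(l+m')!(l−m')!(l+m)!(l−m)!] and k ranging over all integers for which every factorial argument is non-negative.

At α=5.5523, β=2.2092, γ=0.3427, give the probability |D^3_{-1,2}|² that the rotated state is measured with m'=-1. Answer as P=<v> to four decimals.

D^3_{-1,2}(5.5523,2.2092,0.3427) = e^{-i·-1·5.5523}·d^3_{-1,2}(2.2092)·e^{-i·2·0.3427}. Compute d first:
Half-angle: c=0.449492, s=0.893284. N=√(2·24·120·1)=75.894664
k∈{3,4} keeps every argument non-negative
  k=3: (−1)^0·75.8947/(12)·0.4495^3·0.8933^3 = +0.409416
  k=4: (−1)^1·75.8947/(24)·0.4495^1·0.8933^5 = -0.808483
d^3_{-1,2}(2.2092) = +0.409416 -0.808483 = -0.399067
|D^3_{-1,2}|² = |d^3_{-1,2}(β)|² = (-0.399067)² = 0.159254 (the z-rotation phases have unit modulus)

P=0.1593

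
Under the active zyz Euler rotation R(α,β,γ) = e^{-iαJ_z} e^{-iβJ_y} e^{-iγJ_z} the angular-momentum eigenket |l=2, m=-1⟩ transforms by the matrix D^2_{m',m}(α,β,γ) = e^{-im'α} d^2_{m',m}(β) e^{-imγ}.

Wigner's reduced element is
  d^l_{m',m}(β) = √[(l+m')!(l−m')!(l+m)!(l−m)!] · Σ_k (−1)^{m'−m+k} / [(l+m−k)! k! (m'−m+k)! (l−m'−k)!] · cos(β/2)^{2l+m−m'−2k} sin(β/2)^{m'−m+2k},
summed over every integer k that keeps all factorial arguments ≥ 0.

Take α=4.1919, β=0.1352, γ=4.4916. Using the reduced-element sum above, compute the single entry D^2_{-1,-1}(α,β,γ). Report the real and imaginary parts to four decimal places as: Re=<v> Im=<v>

Re=-0.7208 Im=0.6599

D^2_{-1,-1}(4.1919,0.1352,4.4916) = e^{-i·-1·4.1919}·d^2_{-1,-1}(0.1352)·e^{-i·-1·4.4916}. Compute d first:
c=cos(0.1352/2)=0.997716, s=sin(0.1352/2)=0.067549; N=√[1·6·1·6]=6.000000
k∈{0,1} keeps every argument non-negative
  k=0: (−1)^0·6.0000/(6)·0.9977^4·0.0675^0 = +0.990895
  k=1: (−1)^1·6.0000/(2)·0.9977^2·0.0675^2 = -0.013626
d^2_{-1,-1}(0.1352) = +0.990895 -0.013626 = +0.977269
Attach z-rotation phases: D = e^{-i(-1)(4.1919)}·(+0.977269)·e^{-i(-1)(4.4916)} = -0.720840+0.659883i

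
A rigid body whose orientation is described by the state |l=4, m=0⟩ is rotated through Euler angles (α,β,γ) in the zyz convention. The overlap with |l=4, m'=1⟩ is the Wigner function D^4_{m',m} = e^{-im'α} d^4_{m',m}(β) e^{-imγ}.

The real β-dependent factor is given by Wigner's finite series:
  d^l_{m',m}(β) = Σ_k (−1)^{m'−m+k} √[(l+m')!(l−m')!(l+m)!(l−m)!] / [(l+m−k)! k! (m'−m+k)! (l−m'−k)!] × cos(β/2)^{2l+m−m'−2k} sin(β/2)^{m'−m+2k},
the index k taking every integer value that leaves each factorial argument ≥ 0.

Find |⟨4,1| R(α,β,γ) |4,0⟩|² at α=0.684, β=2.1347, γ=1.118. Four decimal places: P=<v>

P=0.0638

Split into d^4_{1,0}(β=2.1347) × two z-phases.
c=cos(2.1347/2)=0.482447, s=sin(2.1347/2)=0.875925; N=√[120·6·24·24]=643.987578
k∈{0,1,2,3} keeps every argument non-negative
  k=0: (−1)^1·643.9876/(144)·0.4824^7·0.8759^1 = -0.023830
  k=1: (−1)^2·643.9876/(24)·0.4824^5·0.8759^3 = +0.471320
  k=2: (−1)^3·643.9876/(24)·0.4824^3·0.8759^5 = -1.553640
  k=3: (−1)^4·643.9876/(144)·0.4824^1·0.8759^7 = +0.853559
d^4_{1,0}(2.1347) = -0.023830 +0.471320 -1.553640 +0.853559 = -0.252591
|D^4_{1,0}|² = |d^4_{1,0}(β)|² = (-0.252591)² = 0.063802 (the z-rotation phases have unit modulus)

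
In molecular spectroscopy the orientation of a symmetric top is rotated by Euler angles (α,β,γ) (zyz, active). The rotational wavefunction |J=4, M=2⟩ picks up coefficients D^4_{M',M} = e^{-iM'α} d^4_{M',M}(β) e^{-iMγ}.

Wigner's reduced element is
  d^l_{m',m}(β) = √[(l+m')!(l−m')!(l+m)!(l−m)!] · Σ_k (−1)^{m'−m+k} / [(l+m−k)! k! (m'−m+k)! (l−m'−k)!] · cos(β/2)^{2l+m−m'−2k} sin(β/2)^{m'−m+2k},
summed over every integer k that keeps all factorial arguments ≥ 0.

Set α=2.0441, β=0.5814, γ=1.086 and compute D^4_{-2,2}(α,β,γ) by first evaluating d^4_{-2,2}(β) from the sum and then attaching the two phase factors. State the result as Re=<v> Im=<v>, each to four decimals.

D^4_{-2,2}(2.0441,0.5814,1.086) = e^{-i·-2·2.0441}·d^4_{-2,2}(0.5814)·e^{-i·2·1.086}. Compute d first:
c=cos(0.5814/2)=0.958043, s=sin(0.5814/2)=0.286623; N=√[2·720·720·2]=1440.000000
Admissible k: 4..6 (factorial args all ≥0)
  k=4: (−1)^0·1440.0000/(96)·0.9580^4·0.2866^4 = +0.085286
  k=5: (−1)^1·1440.0000/(120)·0.9580^2·0.2866^6 = -0.006107
  k=6: (−1)^2·1440.0000/(1440)·0.9580^0·0.2866^8 = +0.000046
d^4_{-2,2}(0.5814) = +0.085286 -0.006107 +0.000046 = +0.079224
Phases: e^{-i·(-2)·2.0441}=-0.584439-0.811437i, e^{-i·(2)·1.086}=-0.565635-0.824655i ⇒ D=-0.026823+0.074545i

Re=-0.0268 Im=0.0745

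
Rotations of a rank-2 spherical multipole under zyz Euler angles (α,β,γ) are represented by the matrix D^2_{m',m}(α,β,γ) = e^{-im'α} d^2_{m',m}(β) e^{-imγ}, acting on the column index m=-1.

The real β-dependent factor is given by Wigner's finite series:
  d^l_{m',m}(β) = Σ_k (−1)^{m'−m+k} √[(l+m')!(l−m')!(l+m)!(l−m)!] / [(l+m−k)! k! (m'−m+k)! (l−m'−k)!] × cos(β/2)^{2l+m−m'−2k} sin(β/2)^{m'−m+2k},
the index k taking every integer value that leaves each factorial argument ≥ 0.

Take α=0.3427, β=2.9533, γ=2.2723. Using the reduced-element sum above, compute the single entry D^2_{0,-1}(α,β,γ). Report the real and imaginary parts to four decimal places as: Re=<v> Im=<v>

Re=-0.1453 Im=0.1720

D^2_{0,-1}(0.3427,2.9533,2.2723) = e^{-i·0·0.3427}·d^2_{0,-1}(2.9533)·e^{-i·-1·2.2723}. Compute d first:
c=cos(2.9533/2)=0.094007, s=sin(2.9533/2)=0.995572; N=√[2·2·1·6]=4.898979
k∈{0,1} keeps every argument non-negative
  k=0: (−1)^1·4.8990/(2)·0.0940^3·0.9956^1 = -0.002026
  k=1: (−1)^2·4.8990/(2)·0.0940^1·0.9956^3 = +0.227224
d^2_{0,-1}(2.9533) = -0.002026 +0.227224 = +0.225198
D = (+1.000000+0.000000i)·(+0.225198)·(-0.645367+0.763873i) = -0.145336+0.172023i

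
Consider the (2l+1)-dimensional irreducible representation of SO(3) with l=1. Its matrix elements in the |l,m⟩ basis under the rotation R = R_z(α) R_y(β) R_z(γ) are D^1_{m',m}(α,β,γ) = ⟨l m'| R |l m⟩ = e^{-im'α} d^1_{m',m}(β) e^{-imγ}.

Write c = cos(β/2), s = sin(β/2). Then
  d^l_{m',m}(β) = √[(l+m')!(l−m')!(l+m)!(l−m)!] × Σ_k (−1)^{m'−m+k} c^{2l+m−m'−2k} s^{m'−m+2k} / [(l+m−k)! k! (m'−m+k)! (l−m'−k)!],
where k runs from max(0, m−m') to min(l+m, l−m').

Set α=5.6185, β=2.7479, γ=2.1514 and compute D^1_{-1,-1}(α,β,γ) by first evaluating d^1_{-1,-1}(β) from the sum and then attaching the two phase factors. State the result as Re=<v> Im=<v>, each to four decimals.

Split into d^1_{-1,-1}(β=2.7479) × two z-phases.
With c≡cos(β/2)=0.195578 and s≡sin(β/2)=0.980688, N=[1·2·1·2]^{1/2}=2.000000
k∈{0} keeps every argument non-negative
  k=0: (−1)^0·2.0000/(2)·0.1956^2·0.9807^0 = +0.038251
d^1_{-1,-1}(2.7479) = +0.038251
Phases: e^{-i·(-1)·5.6185}=+0.787111-0.616811i, e^{-i·(-1)·2.1514}=-0.548529+0.836132i ⇒ D=+0.003212+0.038115i

Re=0.0032 Im=0.0381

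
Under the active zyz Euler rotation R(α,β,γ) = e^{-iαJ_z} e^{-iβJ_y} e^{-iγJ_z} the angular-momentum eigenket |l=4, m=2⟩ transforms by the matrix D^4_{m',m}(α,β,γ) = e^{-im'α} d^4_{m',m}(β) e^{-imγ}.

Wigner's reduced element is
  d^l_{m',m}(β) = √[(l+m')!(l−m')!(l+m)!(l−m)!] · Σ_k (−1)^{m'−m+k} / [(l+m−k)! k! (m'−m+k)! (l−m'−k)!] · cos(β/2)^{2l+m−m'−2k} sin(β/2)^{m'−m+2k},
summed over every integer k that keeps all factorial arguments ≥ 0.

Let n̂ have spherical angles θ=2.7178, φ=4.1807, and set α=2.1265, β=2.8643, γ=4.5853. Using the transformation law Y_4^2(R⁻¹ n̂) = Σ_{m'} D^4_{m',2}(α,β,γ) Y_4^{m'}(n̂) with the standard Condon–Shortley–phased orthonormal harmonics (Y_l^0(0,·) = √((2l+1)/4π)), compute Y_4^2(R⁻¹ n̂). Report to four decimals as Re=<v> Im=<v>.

Need the full column D^4_{m',2} for m'=−4..4 at α=2.1265, β=2.8643, γ=4.5853.
cos(β/2)=0.138203, sin(β/2)=0.990404
d^4_{-4,2}: single k=6 term ⇒ +0.095386;  D = +0.075085-0.058829i
d^4_{-3,2}: k∈[5..6] ⇒ +0.028235 -0.483356 = -0.455120;  D = +0.427450+0.156270i
d^4_{-2,2}: k∈[4..6] ⇒ +0.005265 -0.216316 +0.925761 = +0.714711;  D = +0.145639+0.699715i
d^4_{-1,2}: k∈[3..5] ⇒ +0.000693 -0.053360 +0.548074 = +0.495406;  D = +0.358776-0.341624i
d^4_{0,2}: k∈[2..4] ⇒ +0.000065 -0.008880 +0.171012 = +0.162197;  D = -0.156986-0.040785i
d^4_{1,2}: k∈[1..3] ⇒ +0.000004 -0.001039 +0.035573 = +0.034538;  D = +0.010257+0.032980i
d^4_{2,2}: k∈[0..2] ⇒ +0.000000 -0.000082 +0.005265 = +0.005183;  D = +0.003393-0.003919i
d^4_{3,2}: k∈[0..1] ⇒ -0.000004 +0.000550 = +0.000546;  D = -0.000539-0.000086i
d^4_{4,2}: single k=0 term ⇒ +0.000036;  D = +0.000014+0.000033i
Y_4^{m'}(θ=2.7178,φ=4.1807) and Σ D·Y over m':
  (+0.0751-0.0588i)·(-0.0067+0.0107i)  (+0.4275+0.1563i)·(-0.0793-0.0019i)  (+0.1456+0.6997i)·(-0.1324-0.2381i)  (+0.3588-0.3416i)·(+0.2532-0.4305i)  (-0.1570-0.0408i)·(+0.2366+0.0000i)  (+0.0103+0.0330i)·(-0.2532-0.4305i)  (+0.0034-0.0039i)·(-0.1324+0.2381i)  (-0.0005-0.0001i)·(+0.0793-0.0019i)  (+0.0000+0.0000i)·(-0.0067-0.0107i)
Y_4^2(R⁻¹ n̂) = +0.032542-0.401373i

Re=0.0325 Im=-0.4014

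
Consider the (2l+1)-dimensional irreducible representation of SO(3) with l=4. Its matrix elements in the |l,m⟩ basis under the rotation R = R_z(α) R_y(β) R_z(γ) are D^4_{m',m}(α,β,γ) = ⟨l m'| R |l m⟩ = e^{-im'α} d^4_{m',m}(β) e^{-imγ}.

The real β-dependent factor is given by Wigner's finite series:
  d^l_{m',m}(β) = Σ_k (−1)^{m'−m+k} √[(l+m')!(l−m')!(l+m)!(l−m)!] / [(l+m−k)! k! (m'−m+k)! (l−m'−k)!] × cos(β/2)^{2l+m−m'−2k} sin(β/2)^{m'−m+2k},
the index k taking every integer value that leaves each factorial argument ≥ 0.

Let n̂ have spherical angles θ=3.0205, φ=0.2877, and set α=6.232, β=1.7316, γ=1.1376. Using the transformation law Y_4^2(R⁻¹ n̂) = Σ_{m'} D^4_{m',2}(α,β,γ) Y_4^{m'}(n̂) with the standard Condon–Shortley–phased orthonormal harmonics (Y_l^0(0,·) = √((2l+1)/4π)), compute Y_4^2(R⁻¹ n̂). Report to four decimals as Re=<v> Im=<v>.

Need the full column D^4_{m',2} for m'=−4..4 at α=6.232, β=1.7316, γ=1.1376.
cos(β/2)=0.648031, sin(β/2)=0.761614
d^4_{-4,2}: single k=6 term ⇒ +0.433690;  D = -0.342173-0.266468i
d^4_{-3,2}: k∈[5..6] ⇒ +0.782793 -0.360416 = +0.422377;  D = -0.319533-0.276227i
d^4_{-2,2}: k∈[4..6] ⇒ +0.890049 -0.983518 +0.113209 = +0.019740;  D = -0.014253-0.013657i
d^4_{-1,2}: k∈[3..5] ⇒ +0.714001 -1.479340 +0.408673 = -0.356666;  D = +0.244572+0.259606i
d^4_{0,2}: k∈[2..4] ⇒ +0.407536 -1.501111 +0.777539 = -0.316036;  D = +0.204658+0.240819i
d^4_{1,2}: k∈[1..3] ⇒ +0.155075 -1.071001 +0.986227 = +0.070301;  D = -0.042725-0.055828i
d^4_{2,2}: k∈[0..2] ⇒ +0.031100 -0.515497 +0.890049 = +0.405653;  D = -0.229729-0.334333i
d^4_{3,2}: k∈[0..1] ⇒ -0.136763 +0.566721 = +0.429957;  D = -0.225044-0.366358i
d^4_{4,2}: single k=0 term ⇒ +0.227313;  D = -0.108912-0.199522i
Y_4^{m'}(θ=3.0205,φ=0.2877) and Σ D·Y over m':
  (-0.3422-0.2665i)·(+0.0000-0.0001i)  (-0.3195-0.2762i)·(-0.0014+0.0017i)  (-0.0143-0.0137i)·(+0.0242-0.0157i)  (+0.2446+0.2596i)·(-0.2120+0.0627i)  (+0.2047+0.2408i)·(+0.7853+0.0000i)  (-0.0427-0.0558i)·(+0.2120+0.0627i)  (-0.2297-0.3343i)·(+0.0242+0.0157i)  (-0.2250-0.3664i)·(+0.0014+0.0017i)  (-0.1089-0.1995i)·(+0.0000+0.0001i)
Y_4^2(R⁻¹ n̂) = +0.087333+0.122090i

Re=0.0873 Im=0.1221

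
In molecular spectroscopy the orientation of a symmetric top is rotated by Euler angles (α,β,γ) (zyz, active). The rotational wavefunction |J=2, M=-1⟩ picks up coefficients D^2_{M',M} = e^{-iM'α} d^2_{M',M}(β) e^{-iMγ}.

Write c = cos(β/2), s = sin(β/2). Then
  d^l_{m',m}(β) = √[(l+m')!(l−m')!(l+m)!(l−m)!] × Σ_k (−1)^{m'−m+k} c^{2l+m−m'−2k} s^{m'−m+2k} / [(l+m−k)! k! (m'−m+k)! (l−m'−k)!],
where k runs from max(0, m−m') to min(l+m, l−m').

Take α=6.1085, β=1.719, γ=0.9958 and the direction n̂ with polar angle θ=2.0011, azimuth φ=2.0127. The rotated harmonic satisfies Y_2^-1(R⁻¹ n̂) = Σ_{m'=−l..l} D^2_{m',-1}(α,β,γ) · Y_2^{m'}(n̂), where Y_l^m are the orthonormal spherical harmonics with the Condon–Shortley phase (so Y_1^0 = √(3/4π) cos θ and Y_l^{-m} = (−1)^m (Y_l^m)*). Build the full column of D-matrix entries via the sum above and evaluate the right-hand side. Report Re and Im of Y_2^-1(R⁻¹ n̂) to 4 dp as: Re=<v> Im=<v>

Re=-0.3146 Im=-0.0029

Need the full column D^2_{m',-1} for m'=−2..2 at α=6.1085, β=1.719, γ=0.9958.
cos(β/2)=0.652816, sin(β/2)=0.757516
d^2_{-2,-1}: single k=1 term ⇒ +0.421497;  D = +0.336456+0.253885i
d^2_{-1,-1}: k∈[0..1] ⇒ +0.181620 -0.733647 = -0.552027;  D = -0.376154-0.404032i
d^2_{0,-1}: k∈[0..1] ⇒ -0.516227 +0.695092 = +0.178865;  D = +0.097273+0.150103i
d^2_{1,-1}: k∈[0..1] ⇒ +0.733647 -0.329282 = +0.404365;  D = +0.157583+0.372396i
d^2_{2,-1}: single k=0 term ⇒ -0.567540;  D = -0.126968-0.553156i
Y_2^{m'}(θ=2.0011,φ=2.0127) and Σ D·Y over m':
  (+0.3365+0.2539i)·(-0.2024+0.2467i)  (-0.3762-0.4040i)·(+0.1253+0.2648i)  (+0.0973+0.1501i)·(-0.1507+0.0000i)  (+0.1576+0.3724i)·(-0.1253+0.2648i)  (-0.1270-0.5532i)·(-0.2024-0.2467i)
Y_2^-1(R⁻¹ n̂) = -0.314615-0.002871i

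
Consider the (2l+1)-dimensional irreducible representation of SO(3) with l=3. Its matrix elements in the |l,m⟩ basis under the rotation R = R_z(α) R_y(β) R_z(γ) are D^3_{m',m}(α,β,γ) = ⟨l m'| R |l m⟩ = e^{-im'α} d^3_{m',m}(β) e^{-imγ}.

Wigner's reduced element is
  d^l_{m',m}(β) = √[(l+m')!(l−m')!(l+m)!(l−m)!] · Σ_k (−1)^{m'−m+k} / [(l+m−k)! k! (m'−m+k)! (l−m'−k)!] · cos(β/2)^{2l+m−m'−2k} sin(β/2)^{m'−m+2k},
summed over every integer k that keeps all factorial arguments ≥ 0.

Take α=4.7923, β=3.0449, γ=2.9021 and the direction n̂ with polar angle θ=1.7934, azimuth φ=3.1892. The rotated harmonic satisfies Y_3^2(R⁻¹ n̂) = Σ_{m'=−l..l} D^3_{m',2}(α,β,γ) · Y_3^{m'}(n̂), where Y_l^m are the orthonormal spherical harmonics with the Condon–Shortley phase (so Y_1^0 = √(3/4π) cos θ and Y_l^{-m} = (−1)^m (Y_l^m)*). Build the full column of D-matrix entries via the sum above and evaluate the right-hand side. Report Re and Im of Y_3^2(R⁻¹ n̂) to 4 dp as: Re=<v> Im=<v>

Re=-0.1757 Im=-0.1169

Need the full column D^3_{m',2} for m'=−3..3 at α=4.7923, β=3.0449, γ=2.9021.
cos(β/2)=0.048327, sin(β/2)=0.998832
d^3_{-3,2}: single k=5 term ⇒ +0.117688;  D = -0.077488+0.088578i
d^3_{-2,2}: k∈[4..5] ⇒ +0.011623 -0.993010 = -0.981386;  D = +0.787864+0.585140i
d^3_{-1,2}: k∈[3..4] ⇒ +0.000711 -0.151934 = -0.151223;  D = -0.080186+0.128213i
d^3_{0,2}: k∈[2..3] ⇒ +0.000030 -0.012733 = -0.012703;  D = -0.011273-0.005854i
d^3_{1,2}: k∈[1..2] ⇒ +0.000001 -0.000711 = -0.000711;  D = +0.000276-0.000655i
d^3_{2,2}: k∈[0..1] ⇒ +0.000000 -0.000027 = -0.000027;  D = +0.000026+0.000009i
d^3_{3,2}: single k=0 term ⇒ -0.000001;  D = -0.000000+0.000001i
Y_3^{m'}(θ=1.7934,φ=3.1892) and Σ D·Y over m':
  (-0.0775+0.0886i)·(-0.3832+0.0551i)  (+0.7879+0.5851i)·(-0.2137+0.0204i)  (-0.0802+0.1282i)·(+0.2381-0.0113i)  (-0.0113-0.0059i)·(+0.2271+0.0000i)  (+0.0003-0.0007i)·(-0.2381-0.0113i)  (+0.0000+0.0000i)·(-0.2137-0.0204i)  (-0.0000+0.0000i)·(+0.3832+0.0551i)
Y_3^2(R⁻¹ n̂) = -0.175739-0.116889i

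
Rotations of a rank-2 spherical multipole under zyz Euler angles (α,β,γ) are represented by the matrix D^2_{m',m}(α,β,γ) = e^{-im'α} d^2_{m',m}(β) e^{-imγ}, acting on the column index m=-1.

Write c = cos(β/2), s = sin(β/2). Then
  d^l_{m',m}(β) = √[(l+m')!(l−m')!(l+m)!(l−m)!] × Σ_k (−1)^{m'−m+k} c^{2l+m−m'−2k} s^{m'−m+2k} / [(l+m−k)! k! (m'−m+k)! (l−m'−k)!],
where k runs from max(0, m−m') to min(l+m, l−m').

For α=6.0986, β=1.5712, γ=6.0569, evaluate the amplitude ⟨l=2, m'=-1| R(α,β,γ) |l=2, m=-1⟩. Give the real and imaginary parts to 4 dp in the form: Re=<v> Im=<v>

Re=-0.4586 Im=0.1998

D^2_{-1,-1}(6.0986,1.5712,6.0569) = e^{-i·-1·6.0986}·d^2_{-1,-1}(1.5712)·e^{-i·-1·6.0569}. Compute d first:
c=cos(1.5712/2)=0.706964, s=sin(1.5712/2)=0.707249; N=√[1·6·1·6]=6.000000
Admissible k: 0..1 (factorial args all ≥0)
  k=0: (−1)^0·6.0000/(6)·0.7070^4·0.7072^0 = +0.249798
  k=1: (−1)^1·6.0000/(2)·0.7070^2·0.7072^2 = -0.750000
d^2_{-1,-1}(1.5712) = +0.249798 -0.750000 = -0.500202
D = (+0.983012-0.183539i)·(-0.500202)·(+0.974507-0.224359i) = -0.458572+0.199784i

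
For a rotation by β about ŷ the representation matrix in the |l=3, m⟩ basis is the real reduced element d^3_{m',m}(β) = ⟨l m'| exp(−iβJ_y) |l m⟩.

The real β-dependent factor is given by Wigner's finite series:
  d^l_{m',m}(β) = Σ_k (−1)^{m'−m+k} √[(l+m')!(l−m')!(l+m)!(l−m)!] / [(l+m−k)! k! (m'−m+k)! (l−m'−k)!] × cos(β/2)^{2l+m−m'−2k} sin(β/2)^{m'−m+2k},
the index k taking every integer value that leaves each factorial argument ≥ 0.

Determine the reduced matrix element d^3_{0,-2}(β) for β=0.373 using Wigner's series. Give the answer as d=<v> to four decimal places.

d=0.1693

d^3_{0,-2}(β=0.373) via Wigner's sum:
With c≡cos(β/2)=0.982659 and s≡sin(β/2)=0.185421, N=[6·6·1·120]^{1/2}=65.726707
Admissible k: 0..1 (factorial args all ≥0)
  k=0: (−1)^2·65.7267/(12)·0.9827^4·0.1854^2 = +0.175586
  k=1: (−1)^3·65.7267/(12)·0.9827^2·0.1854^4 = -0.006252
d^3_{0,-2}(0.373) = +0.175586 -0.006252 = +0.169334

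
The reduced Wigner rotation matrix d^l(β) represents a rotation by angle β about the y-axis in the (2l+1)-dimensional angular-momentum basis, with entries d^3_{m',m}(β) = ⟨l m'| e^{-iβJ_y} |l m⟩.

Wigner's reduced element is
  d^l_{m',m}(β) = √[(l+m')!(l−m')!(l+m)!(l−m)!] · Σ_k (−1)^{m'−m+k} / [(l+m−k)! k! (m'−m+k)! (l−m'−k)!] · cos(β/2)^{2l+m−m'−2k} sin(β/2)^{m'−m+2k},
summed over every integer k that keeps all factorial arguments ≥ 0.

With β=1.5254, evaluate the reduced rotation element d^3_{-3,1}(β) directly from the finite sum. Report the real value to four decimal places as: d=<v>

d^3_{-3,1}(β=1.5254) via Wigner's sum:
Half-angle: c=0.722973, s=0.690876. N=√(1·720·24·2)=185.903201
The bounds max(0,m−m')=4 and min(l+m,l−m')=4 give 1 term
  k=4: (−1)^0·185.9032/(48)·0.7230^2·0.6909^4 = +0.461201
d^3_{-3,1}(1.5254) = +0.461201

d=0.4612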